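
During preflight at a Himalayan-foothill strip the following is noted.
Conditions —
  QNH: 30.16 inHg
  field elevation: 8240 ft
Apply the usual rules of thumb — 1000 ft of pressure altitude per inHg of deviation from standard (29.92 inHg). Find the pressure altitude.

Pressure correction = (29.92 − 30.16) × 1000 = -240 ft.
Pressure altitude = 8240 + (-240) = 8000 ft.

8000 ft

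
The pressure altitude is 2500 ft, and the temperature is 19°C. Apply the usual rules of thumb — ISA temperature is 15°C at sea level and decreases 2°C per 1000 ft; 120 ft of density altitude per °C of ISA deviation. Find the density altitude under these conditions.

ISA temperature at 2500 ft = 15 − 2 × (2500/1000) = 10°C.
ISA deviation = 19 − 10 = +9°C.
Density altitude = 2500 + 120 × (9) = 2500 + (+1080) = 3580 ft.

3580 ft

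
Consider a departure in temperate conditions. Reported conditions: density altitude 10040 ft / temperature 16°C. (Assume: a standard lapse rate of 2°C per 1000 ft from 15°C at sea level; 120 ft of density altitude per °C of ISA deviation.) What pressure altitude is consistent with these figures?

DA = PA + 120 × (OAT − (15 − 2·PA/1000)) = PA + 120·OAT − 1800 + 0.24·PA = 1.24·PA + 120·OAT − 1800.
So 1.24·PA = 10040 − 120 × 16 + 1800 = 9920.
PA = 9920 / 1.24 = 8000 ft.

8000 ft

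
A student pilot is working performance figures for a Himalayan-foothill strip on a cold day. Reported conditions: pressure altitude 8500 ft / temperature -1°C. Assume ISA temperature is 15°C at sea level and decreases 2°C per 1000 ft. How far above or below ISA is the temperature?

ISA temperature at 8500 ft = 15 − 2 × (8500/1000) = -2°C.
Deviation = OAT − ISA = -1 − (-2) = +1°C.

ISA+1°C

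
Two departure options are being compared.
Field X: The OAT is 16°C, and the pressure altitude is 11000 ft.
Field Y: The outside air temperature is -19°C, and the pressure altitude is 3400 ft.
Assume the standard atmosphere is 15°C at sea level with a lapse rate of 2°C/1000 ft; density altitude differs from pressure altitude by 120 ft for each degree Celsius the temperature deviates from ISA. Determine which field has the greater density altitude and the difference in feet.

Field X by 13624 ft

Field X: ISA temp = -7°C, deviation +23°C, DA = 11000 + 120 × 23 = 13760 ft.
Field Y: ISA temp = 8.2°C, deviation -27.2°C, DA = 3400 + 120 × (-27.2) = 136 ft.
Field X is higher by 13760 − 136 = 13624 ft.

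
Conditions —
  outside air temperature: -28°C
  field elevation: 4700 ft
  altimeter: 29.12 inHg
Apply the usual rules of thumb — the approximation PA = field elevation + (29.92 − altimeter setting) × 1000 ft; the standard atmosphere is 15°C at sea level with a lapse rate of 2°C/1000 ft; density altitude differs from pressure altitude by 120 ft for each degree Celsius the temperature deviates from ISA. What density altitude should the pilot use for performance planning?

Pressure altitude = 4700 + (29.92 − 29.12) × 1000 = 4700 + (+800) = 5500 ft.
ISA temperature at 5500 ft = 15 − 2 × (5500/1000) = 4°C.
ISA deviation = -28 − 4 = -32°C.
Density altitude = 5500 + 120 × (-32) = 1660 ft.

1660 ft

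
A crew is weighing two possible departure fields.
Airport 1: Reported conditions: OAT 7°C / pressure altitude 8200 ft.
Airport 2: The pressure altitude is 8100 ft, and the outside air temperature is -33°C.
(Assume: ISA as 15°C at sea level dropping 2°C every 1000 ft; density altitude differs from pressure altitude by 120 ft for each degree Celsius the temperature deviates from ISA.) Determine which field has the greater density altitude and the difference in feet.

Airport 1 by 4924 ft

Airport 1: ISA temp = -1.4°C, deviation +8.4°C, DA = 8200 + 120 × 8.4 = 9208 ft.
Airport 2: ISA temp = -1.2°C, deviation -31.8°C, DA = 8100 + 120 × (-31.8) = 4284 ft.
Airport 1 is higher by 9208 − 4284 = 4924 ft.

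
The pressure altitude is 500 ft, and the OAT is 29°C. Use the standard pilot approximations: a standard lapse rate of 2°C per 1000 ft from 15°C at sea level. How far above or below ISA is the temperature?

ISA temperature at 500 ft = 15 − 2 × (500/1000) = 14°C.
Deviation = OAT − ISA = 29 − 14 = +15°C.

ISA+15°C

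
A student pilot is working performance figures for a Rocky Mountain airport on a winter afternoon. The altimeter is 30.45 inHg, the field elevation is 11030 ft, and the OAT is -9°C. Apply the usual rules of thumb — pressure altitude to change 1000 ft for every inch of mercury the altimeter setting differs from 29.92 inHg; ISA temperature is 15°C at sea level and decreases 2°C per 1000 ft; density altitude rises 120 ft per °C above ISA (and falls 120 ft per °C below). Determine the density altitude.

Pressure altitude = 11030 + (29.92 − 30.45) × 1000 = 11030 + (-530) = 10500 ft.
ISA temperature at 10500 ft = 15 − 2 × (10500/1000) = -6°C.
ISA deviation = -9 − (-6) = -3°C.
Density altitude = 10500 + 120 × (-3) = 10140 ft.

10140 ft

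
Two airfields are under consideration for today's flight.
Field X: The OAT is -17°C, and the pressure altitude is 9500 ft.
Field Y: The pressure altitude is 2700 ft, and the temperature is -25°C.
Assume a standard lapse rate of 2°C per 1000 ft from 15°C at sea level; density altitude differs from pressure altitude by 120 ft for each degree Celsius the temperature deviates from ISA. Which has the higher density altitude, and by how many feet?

Field X: ISA temp = -4°C, deviation -13°C, DA = 9500 + 120 × (-13) = 7940 ft.
Field Y: ISA temp = 9.6°C, deviation -34.6°C, DA = 2700 + 120 × (-34.6) = -1452 ft.
Field X is higher by 7940 − (-1452) = 9392 ft.

Field X by 9392 ft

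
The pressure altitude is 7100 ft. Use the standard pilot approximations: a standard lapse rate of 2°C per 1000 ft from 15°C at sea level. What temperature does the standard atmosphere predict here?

ISA temperature = 15 − 2 × (7100/1000) = 15 − 14.2 = 0.8°C.

0.8°C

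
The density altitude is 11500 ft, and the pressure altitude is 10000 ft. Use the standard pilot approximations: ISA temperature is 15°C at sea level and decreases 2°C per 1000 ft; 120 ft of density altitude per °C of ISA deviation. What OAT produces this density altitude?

7.5°C

Density altitude − pressure altitude = 11500 − 10000 = +1500 ft.
At 120 ft/°C that is an ISA deviation of 1500/120 = +12.5°C.
ISA temperature at 10000 ft = 15 − 2 × (10000/1000) = -5°C.
OAT = ISA + deviation = -5 + (+12.5) = 7.5°C.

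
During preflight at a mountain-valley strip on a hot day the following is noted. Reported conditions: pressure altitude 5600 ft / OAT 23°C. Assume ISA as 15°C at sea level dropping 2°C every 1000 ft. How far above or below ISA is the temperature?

ISA+19.2°C

ISA temperature at 5600 ft = 15 − 2 × (5600/1000) = 3.8°C.
Deviation = OAT − ISA = 23 − 3.8 = +19.2°C.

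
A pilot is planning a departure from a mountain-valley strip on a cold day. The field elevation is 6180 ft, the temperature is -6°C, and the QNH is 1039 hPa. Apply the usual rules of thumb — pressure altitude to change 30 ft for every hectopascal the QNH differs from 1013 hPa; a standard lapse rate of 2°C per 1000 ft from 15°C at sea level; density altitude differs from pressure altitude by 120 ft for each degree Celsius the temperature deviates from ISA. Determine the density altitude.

Pressure altitude = 6180 + (1013 − 1039) × 30 = 6180 + (-780) = 5400 ft.
ISA temperature at 5400 ft = 15 − 2 × (5400/1000) = 4.2°C.
ISA deviation = -6 − 4.2 = -10.2°C.
Density altitude = 5400 + 120 × (-10.2) = 4176 ft.

4176 ft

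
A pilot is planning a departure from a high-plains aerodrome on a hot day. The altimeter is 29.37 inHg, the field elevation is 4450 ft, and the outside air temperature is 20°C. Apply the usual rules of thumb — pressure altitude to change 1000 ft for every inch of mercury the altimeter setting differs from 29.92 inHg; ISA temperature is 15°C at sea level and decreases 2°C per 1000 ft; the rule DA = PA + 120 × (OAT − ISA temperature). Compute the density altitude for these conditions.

Pressure altitude = 4450 + (29.92 − 29.37) × 1000 = 4450 + (+550) = 5000 ft.
ISA temperature at 5000 ft = 15 − 2 × (5000/1000) = 5°C.
ISA deviation = 20 − 5 = +15°C.
Density altitude = 5000 + 120 × (15) = 6800 ft.

6800 ft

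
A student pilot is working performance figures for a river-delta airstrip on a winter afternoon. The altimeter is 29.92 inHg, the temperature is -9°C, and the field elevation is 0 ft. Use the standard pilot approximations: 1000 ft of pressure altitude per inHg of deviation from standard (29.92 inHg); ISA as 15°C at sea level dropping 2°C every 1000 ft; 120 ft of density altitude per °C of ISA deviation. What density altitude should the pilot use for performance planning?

-2880 ft

Pressure altitude = 0 + (29.92 − 29.92) × 1000 = 0 + (0) = 0 ft.
ISA temperature at 0 ft = 15 − 2 × (0/1000) = 15°C.
ISA deviation = -9 − 15 = -24°C.
Density altitude = 0 + 120 × (-24) = -2880 ft.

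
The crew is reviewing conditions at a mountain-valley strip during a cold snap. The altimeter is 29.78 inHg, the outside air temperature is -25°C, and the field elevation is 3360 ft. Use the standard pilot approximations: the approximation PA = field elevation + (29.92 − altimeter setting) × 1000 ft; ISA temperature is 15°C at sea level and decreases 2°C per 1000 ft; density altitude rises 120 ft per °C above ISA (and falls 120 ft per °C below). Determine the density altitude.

Pressure altitude = 3360 + (29.92 − 29.78) × 1000 = 3360 + (+140) = 3500 ft.
ISA temperature at 3500 ft = 15 − 2 × (3500/1000) = 8°C.
ISA deviation = -25 − 8 = -33°C.
Density altitude = 3500 + 120 × (-33) = -460 ft.

-460 ft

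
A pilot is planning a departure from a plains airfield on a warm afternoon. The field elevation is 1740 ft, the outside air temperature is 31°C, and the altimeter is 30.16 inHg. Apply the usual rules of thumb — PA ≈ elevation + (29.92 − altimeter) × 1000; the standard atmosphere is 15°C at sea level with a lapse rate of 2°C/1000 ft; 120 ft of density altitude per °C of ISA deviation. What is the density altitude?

3780 ft

Pressure altitude = 1740 + (29.92 − 30.16) × 1000 = 1740 + (-240) = 1500 ft.
ISA temperature at 1500 ft = 15 − 2 × (1500/1000) = 12°C.
ISA deviation = 31 − 12 = +19°C.
Density altitude = 1500 + 120 × (19) = 3780 ft.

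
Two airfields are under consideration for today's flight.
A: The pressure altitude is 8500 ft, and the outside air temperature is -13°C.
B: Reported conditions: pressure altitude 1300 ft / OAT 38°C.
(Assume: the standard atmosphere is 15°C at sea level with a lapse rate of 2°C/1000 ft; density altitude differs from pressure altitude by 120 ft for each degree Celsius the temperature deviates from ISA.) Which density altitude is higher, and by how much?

A by 2808 ft

A: ISA temp = -2°C, deviation -11°C, DA = 8500 + 120 × (-11) = 7180 ft.
B: ISA temp = 12.4°C, deviation +25.6°C, DA = 1300 + 120 × 25.6 = 4372 ft.
A is higher by 7180 − 4372 = 2808 ft.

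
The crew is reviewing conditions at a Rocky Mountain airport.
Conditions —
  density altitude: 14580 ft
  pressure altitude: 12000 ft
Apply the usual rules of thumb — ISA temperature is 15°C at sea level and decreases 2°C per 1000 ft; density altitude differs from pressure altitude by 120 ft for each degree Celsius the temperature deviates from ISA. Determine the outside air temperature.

12.5°C

Density altitude − pressure altitude = 14580 − 12000 = +2580 ft.
At 120 ft/°C that is an ISA deviation of 2580/120 = +21.5°C.
ISA temperature at 12000 ft = 15 − 2 × (12000/1000) = -9°C.
OAT = ISA + deviation = -9 + (+21.5) = 12.5°C.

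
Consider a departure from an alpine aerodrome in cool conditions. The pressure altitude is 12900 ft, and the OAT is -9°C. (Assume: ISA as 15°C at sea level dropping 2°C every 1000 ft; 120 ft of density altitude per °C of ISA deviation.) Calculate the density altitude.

ISA temperature at 12900 ft = 15 − 2 × (12900/1000) = -10.8°C.
ISA deviation = -9 − (-10.8) = +1.8°C.
Density altitude = 12900 + 120 × (1.8) = 12900 + (+216) = 13116 ft.

13116 ft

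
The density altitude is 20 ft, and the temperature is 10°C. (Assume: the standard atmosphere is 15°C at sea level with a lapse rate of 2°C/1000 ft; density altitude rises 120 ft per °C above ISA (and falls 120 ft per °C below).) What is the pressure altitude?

500 ft

DA = PA + 120 × (OAT − (15 − 2·PA/1000)) = PA + 120·OAT − 1800 + 0.24·PA = 1.24·PA + 120·OAT − 1800.
So 1.24·PA = 20 − 120 × 10 + 1800 = 620.
PA = 620 / 1.24 = 500 ft.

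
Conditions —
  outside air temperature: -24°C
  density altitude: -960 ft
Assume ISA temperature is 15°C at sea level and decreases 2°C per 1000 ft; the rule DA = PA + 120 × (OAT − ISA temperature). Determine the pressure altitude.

3000 ft

DA = PA + 120 × (OAT − (15 − 2·PA/1000)) = PA + 120·OAT − 1800 + 0.24·PA = 1.24·PA + 120·OAT − 1800.
So 1.24·PA = -960 − 120 × (-24) + 1800 = 3720.
PA = 3720 / 1.24 = 3000 ft.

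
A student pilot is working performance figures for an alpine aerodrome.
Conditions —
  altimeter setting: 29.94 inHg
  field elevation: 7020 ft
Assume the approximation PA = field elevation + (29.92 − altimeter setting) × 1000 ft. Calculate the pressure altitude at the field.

7000 ft

Pressure correction = (29.92 − 29.94) × 1000 = -20 ft.
Pressure altitude = 7020 + (-20) = 7000 ft.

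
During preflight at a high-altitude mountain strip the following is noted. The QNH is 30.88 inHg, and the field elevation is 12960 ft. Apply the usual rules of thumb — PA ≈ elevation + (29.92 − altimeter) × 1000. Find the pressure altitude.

12000 ft

Pressure correction = (29.92 − 30.88) × 1000 = -960 ft.
Pressure altitude = 12960 + (-960) = 12000 ft.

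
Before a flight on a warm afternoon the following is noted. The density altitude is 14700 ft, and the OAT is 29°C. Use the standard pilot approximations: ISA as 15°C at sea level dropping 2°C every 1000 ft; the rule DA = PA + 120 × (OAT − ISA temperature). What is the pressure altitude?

DA = PA + 120 × (OAT − (15 − 2·PA/1000)) = PA + 120·OAT − 1800 + 0.24·PA = 1.24·PA + 120·OAT − 1800.
So 1.24·PA = 14700 − 120 × 29 + 1800 = 13020.
PA = 13020 / 1.24 = 10500 ft.

10500 ft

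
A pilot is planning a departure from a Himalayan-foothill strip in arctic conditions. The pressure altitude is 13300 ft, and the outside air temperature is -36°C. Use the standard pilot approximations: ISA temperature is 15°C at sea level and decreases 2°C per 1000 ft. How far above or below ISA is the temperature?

ISA-24.4°C

ISA temperature at 13300 ft = 15 − 2 × (13300/1000) = -11.6°C.
Deviation = OAT − ISA = -36 − (-11.6) = -24.4°C.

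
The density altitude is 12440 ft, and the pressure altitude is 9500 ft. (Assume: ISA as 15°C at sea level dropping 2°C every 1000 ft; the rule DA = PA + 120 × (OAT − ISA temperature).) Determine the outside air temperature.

20.5°C

Density altitude − pressure altitude = 12440 − 9500 = +2940 ft.
At 120 ft/°C that is an ISA deviation of 2940/120 = +24.5°C.
ISA temperature at 9500 ft = 15 − 2 × (9500/1000) = -4°C.
OAT = ISA + deviation = -4 + (+24.5) = 20.5°C.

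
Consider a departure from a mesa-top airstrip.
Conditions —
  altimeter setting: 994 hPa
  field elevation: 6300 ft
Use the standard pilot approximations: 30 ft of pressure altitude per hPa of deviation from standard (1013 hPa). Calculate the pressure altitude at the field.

6870 ft

Pressure correction = (1013 − 994) × 30 = +570 ft.
Pressure altitude = 6300 + (+570) = 6870 ft.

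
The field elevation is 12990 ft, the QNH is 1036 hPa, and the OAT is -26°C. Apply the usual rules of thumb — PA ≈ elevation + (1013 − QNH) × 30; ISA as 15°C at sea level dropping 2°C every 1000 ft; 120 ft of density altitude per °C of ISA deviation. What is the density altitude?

Pressure altitude = 12990 + (1013 − 1036) × 30 = 12990 + (-690) = 12300 ft.
ISA temperature at 12300 ft = 15 − 2 × (12300/1000) = -9.6°C.
ISA deviation = -26 − (-9.6) = -16.4°C.
Density altitude = 12300 + 120 × (-16.4) = 10332 ft.

10332 ft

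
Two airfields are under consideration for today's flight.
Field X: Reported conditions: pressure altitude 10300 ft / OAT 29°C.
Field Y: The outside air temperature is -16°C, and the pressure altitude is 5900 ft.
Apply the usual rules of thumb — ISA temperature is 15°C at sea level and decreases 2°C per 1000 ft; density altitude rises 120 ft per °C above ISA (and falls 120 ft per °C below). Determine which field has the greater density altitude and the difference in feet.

Field X by 10856 ft

Field X: ISA temp = -5.6°C, deviation +34.6°C, DA = 10300 + 120 × 34.6 = 14452 ft.
Field Y: ISA temp = 3.2°C, deviation -19.2°C, DA = 5900 + 120 × (-19.2) = 3596 ft.
Field X is higher by 14452 − 3596 = 10856 ft.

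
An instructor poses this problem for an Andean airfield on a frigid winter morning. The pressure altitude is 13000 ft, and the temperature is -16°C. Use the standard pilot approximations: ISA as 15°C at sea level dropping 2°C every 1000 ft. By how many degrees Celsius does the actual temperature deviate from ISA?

ISA-5°C

ISA temperature at 13000 ft = 15 − 2 × (13000/1000) = -11°C.
Deviation = OAT − ISA = -16 − (-11) = -5°C.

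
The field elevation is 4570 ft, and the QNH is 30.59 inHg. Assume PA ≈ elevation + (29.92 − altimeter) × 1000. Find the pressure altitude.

Pressure correction = (29.92 − 30.59) × 1000 = -670 ft.
Pressure altitude = 4570 + (-670) = 3900 ft.

3900 ft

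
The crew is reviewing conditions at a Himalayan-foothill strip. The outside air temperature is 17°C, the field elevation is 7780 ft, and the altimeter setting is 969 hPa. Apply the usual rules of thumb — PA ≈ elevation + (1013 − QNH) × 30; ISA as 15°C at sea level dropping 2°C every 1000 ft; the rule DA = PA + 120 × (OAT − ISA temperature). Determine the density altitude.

Pressure altitude = 7780 + (1013 − 969) × 30 = 7780 + (+1320) = 9100 ft.
ISA temperature at 9100 ft = 15 − 2 × (9100/1000) = -3.2°C.
ISA deviation = 17 − (-3.2) = +20.2°C.
Density altitude = 9100 + 120 × (20.2) = 11524 ft.

11524 ft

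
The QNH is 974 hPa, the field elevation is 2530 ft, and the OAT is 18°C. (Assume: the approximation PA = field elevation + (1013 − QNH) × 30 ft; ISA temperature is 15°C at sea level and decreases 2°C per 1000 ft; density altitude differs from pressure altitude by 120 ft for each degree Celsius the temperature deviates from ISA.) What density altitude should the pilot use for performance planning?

4948 ft

Pressure altitude = 2530 + (1013 − 974) × 30 = 2530 + (+1170) = 3700 ft.
ISA temperature at 3700 ft = 15 − 2 × (3700/1000) = 7.6°C.
ISA deviation = 18 − 7.6 = +10.4°C.
Density altitude = 3700 + 120 × (10.4) = 4948 ft.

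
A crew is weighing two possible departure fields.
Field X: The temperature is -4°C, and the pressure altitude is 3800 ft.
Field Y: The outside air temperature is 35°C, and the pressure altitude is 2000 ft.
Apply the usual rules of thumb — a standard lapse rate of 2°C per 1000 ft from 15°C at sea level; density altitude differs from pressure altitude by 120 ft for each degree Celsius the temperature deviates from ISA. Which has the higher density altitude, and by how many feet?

Field Y by 2448 ft

Field X: ISA temp = 7.4°C, deviation -11.4°C, DA = 3800 + 120 × (-11.4) = 2432 ft.
Field Y: ISA temp = 11°C, deviation +24°C, DA = 2000 + 120 × 24 = 4880 ft.
Field Y is higher by 4880 − 2432 = 2448 ft.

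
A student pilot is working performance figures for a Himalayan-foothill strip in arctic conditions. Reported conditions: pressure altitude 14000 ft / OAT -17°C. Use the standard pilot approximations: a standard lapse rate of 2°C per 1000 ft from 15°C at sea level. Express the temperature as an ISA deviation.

ISA-4°C

ISA temperature at 14000 ft = 15 − 2 × (14000/1000) = -13°C.
Deviation = OAT − ISA = -17 − (-13) = -4°C.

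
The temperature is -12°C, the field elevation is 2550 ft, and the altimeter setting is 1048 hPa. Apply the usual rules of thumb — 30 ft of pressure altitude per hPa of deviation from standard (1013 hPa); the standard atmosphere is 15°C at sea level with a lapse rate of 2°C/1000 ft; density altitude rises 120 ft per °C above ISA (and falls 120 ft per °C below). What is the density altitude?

Pressure altitude = 2550 + (1013 − 1048) × 30 = 2550 + (-1050) = 1500 ft.
ISA temperature at 1500 ft = 15 − 2 × (1500/1000) = 12°C.
ISA deviation = -12 − 12 = -24°C.
Density altitude = 1500 + 120 × (-24) = -1380 ft.

-1380 ft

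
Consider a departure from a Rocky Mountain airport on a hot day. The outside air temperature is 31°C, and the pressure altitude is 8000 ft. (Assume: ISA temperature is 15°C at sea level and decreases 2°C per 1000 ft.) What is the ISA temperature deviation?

ISA temperature at 8000 ft = 15 − 2 × (8000/1000) = -1°C.
Deviation = OAT − ISA = 31 − (-1) = +32°C.

ISA+32°C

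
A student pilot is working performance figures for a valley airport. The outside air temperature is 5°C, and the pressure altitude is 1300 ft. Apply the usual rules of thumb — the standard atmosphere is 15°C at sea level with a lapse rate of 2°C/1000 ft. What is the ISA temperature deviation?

ISA-7.4°C

ISA temperature at 1300 ft = 15 − 2 × (1300/1000) = 12.4°C.
Deviation = OAT − ISA = 5 − 12.4 = -7.4°C.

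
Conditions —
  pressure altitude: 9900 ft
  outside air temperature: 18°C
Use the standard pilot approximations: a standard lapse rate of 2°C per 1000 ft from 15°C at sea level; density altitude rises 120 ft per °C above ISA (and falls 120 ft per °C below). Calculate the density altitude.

ISA temperature at 9900 ft = 15 − 2 × (9900/1000) = -4.8°C.
ISA deviation = 18 − (-4.8) = +22.8°C.
Density altitude = 9900 + 120 × (22.8) = 9900 + (+2736) = 12636 ft.

12636 ft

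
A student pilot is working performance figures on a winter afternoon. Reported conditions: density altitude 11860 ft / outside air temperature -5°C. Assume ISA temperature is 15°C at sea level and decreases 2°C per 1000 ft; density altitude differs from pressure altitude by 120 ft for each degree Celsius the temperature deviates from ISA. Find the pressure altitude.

DA = PA + 120 × (OAT − (15 − 2·PA/1000)) = PA + 120·OAT − 1800 + 0.24·PA = 1.24·PA + 120·OAT − 1800.
So 1.24·PA = 11860 − 120 × (-5) + 1800 = 14260.
PA = 14260 / 1.24 = 11500 ft.

11500 ft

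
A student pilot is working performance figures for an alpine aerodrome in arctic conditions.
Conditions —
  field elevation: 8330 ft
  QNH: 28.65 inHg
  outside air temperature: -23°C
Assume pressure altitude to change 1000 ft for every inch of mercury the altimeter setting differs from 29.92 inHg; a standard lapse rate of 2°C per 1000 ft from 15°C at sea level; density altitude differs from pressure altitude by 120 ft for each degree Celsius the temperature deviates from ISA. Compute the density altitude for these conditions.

Pressure altitude = 8330 + (29.92 − 28.65) × 1000 = 8330 + (+1270) = 9600 ft.
ISA temperature at 9600 ft = 15 − 2 × (9600/1000) = -4.2°C.
ISA deviation = -23 − (-4.2) = -18.8°C.
Density altitude = 9600 + 120 × (-18.8) = 7344 ft.

7344 ft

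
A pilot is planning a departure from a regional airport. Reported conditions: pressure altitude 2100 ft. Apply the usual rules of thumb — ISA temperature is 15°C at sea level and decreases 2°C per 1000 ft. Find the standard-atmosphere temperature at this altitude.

10.8°C

ISA temperature = 15 − 2 × (2100/1000) = 15 − 4.2 = 10.8°C.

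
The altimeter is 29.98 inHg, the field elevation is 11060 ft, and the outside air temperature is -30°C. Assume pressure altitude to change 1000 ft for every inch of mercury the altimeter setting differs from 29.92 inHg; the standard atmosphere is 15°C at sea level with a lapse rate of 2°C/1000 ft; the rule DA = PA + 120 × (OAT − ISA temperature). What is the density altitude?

8240 ft

Pressure altitude = 11060 + (29.92 − 29.98) × 1000 = 11060 + (-60) = 11000 ft.
ISA temperature at 11000 ft = 15 − 2 × (11000/1000) = -7°C.
ISA deviation = -30 − (-7) = -23°C.
Density altitude = 11000 + 120 × (-23) = 8240 ft.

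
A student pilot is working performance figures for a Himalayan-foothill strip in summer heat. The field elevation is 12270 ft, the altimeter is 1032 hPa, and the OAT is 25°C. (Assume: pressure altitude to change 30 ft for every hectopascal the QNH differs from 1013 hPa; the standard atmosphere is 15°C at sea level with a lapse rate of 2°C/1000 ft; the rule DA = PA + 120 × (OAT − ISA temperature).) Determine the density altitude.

Pressure altitude = 12270 + (1013 − 1032) × 30 = 12270 + (-570) = 11700 ft.
ISA temperature at 11700 ft = 15 − 2 × (11700/1000) = -8.4°C.
ISA deviation = 25 − (-8.4) = +33.4°C.
Density altitude = 11700 + 120 × (33.4) = 15708 ft.

15708 ft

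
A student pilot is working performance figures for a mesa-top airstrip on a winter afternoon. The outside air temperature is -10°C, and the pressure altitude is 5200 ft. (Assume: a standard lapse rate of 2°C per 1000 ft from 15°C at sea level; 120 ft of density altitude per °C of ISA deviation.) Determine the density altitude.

3448 ft

ISA temperature at 5200 ft = 15 − 2 × (5200/1000) = 4.6°C.
ISA deviation = -10 − 4.6 = -14.6°C.
Density altitude = 5200 + 120 × (-14.6) = 5200 + (-1752) = 3448 ft.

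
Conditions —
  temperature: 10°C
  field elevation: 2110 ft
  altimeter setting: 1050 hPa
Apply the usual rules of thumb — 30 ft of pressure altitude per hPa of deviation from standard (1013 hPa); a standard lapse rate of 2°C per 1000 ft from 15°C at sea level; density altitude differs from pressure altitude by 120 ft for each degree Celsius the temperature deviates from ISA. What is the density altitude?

Pressure altitude = 2110 + (1013 − 1050) × 30 = 2110 + (-1110) = 1000 ft.
ISA temperature at 1000 ft = 15 − 2 × (1000/1000) = 13°C.
ISA deviation = 10 − 13 = -3°C.
Density altitude = 1000 + 120 × (-3) = 640 ft.

640 ft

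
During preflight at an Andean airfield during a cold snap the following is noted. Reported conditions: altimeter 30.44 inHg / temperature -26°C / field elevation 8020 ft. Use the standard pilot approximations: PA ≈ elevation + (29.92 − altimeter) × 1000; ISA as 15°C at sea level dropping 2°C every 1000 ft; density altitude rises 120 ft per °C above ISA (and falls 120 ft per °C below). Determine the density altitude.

Pressure altitude = 8020 + (29.92 − 30.44) × 1000 = 8020 + (-520) = 7500 ft.
ISA temperature at 7500 ft = 15 − 2 × (7500/1000) = 0°C.
ISA deviation = -26 − 0 = -26°C.
Density altitude = 7500 + 120 × (-26) = 4380 ft.

4380 ft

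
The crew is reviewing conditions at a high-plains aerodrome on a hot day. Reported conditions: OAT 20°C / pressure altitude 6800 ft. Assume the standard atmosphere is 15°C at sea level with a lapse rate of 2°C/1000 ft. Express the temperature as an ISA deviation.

ISA+18.6°C

ISA temperature at 6800 ft = 15 − 2 × (6800/1000) = 1.4°C.
Deviation = OAT − ISA = 20 − 1.4 = +18.6°C.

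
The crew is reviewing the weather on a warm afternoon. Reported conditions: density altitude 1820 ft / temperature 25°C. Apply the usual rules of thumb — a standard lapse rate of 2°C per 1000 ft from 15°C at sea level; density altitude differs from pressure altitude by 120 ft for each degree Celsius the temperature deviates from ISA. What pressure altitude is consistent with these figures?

DA = PA + 120 × (OAT − (15 − 2·PA/1000)) = PA + 120·OAT − 1800 + 0.24·PA = 1.24·PA + 120·OAT − 1800.
So 1.24·PA = 1820 − 120 × 25 + 1800 = 620.
PA = 620 / 1.24 = 500 ft.

500 ft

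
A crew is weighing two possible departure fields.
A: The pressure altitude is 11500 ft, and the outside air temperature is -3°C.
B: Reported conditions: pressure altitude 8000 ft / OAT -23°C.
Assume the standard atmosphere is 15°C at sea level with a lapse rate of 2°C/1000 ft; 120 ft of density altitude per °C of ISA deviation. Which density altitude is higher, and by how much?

A: ISA temp = -8°C, deviation +5°C, DA = 11500 + 120 × 5 = 12100 ft.
B: ISA temp = -1°C, deviation -22°C, DA = 8000 + 120 × (-22) = 5360 ft.
A is higher by 12100 − 5360 = 6740 ft.

A by 6740 ft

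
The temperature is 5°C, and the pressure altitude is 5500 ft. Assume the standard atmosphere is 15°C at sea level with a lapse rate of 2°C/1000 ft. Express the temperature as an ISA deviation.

ISA+1°C

ISA temperature at 5500 ft = 15 − 2 × (5500/1000) = 4°C.
Deviation = OAT − ISA = 5 − 4 = +1°C.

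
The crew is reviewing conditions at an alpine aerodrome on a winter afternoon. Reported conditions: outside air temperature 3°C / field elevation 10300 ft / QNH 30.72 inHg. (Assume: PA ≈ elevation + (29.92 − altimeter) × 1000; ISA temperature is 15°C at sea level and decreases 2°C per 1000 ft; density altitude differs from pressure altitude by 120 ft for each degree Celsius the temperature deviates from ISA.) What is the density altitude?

Pressure altitude = 10300 + (29.92 − 30.72) × 1000 = 10300 + (-800) = 9500 ft.
ISA temperature at 9500 ft = 15 − 2 × (9500/1000) = -4°C.
ISA deviation = 3 − (-4) = +7°C.
Density altitude = 9500 + 120 × (7) = 10340 ft.

10340 ft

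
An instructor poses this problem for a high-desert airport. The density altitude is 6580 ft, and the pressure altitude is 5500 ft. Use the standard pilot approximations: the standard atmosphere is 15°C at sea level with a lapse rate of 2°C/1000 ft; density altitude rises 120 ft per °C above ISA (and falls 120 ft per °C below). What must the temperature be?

Density altitude − pressure altitude = 6580 − 5500 = +1080 ft.
At 120 ft/°C that is an ISA deviation of 1080/120 = +9°C.
ISA temperature at 5500 ft = 15 − 2 × (5500/1000) = 4°C.
OAT = ISA + deviation = 4 + (+9) = 13°C.

13°C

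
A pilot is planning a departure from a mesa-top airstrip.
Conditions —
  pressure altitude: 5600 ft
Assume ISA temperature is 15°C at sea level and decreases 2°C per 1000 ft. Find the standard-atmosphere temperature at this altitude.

ISA temperature = 15 − 2 × (5600/1000) = 15 − 11.2 = 3.8°C.

3.8°C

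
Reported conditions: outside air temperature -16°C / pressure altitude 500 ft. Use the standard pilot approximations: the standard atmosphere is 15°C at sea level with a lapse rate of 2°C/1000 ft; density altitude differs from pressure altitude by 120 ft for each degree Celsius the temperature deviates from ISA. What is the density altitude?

ISA temperature at 500 ft = 15 − 2 × (500/1000) = 14°C.
ISA deviation = -16 − 14 = -30°C.
Density altitude = 500 + 120 × (-30) = 500 + (-3600) = -3100 ft.

-3100 ft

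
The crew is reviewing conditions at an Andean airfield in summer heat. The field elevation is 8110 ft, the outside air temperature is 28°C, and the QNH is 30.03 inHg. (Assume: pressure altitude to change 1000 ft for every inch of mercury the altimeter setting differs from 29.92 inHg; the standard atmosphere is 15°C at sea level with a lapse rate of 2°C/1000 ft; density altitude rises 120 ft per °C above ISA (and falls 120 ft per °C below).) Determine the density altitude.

11480 ft

Pressure altitude = 8110 + (29.92 − 30.03) × 1000 = 8110 + (-110) = 8000 ft.
ISA temperature at 8000 ft = 15 − 2 × (8000/1000) = -1°C.
ISA deviation = 28 − (-1) = +29°C.
Density altitude = 8000 + 120 × (29) = 11480 ft.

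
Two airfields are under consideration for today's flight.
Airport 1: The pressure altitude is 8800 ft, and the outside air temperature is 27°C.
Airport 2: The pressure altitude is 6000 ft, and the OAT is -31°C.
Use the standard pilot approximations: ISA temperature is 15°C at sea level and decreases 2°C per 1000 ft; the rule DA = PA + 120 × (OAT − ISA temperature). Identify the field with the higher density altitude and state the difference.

Airport 1 by 10432 ft

Airport 1: ISA temp = -2.6°C, deviation +29.6°C, DA = 8800 + 120 × 29.6 = 12352 ft.
Airport 2: ISA temp = 3°C, deviation -34°C, DA = 6000 + 120 × (-34) = 1920 ft.
Airport 1 is higher by 12352 − 1920 = 10432 ft.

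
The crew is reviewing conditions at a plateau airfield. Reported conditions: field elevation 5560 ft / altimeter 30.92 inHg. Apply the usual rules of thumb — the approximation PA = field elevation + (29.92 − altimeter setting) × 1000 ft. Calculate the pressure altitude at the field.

Pressure correction = (29.92 − 30.92) × 1000 = -1000 ft.
Pressure altitude = 5560 + (-1000) = 4560 ft.

4560 ft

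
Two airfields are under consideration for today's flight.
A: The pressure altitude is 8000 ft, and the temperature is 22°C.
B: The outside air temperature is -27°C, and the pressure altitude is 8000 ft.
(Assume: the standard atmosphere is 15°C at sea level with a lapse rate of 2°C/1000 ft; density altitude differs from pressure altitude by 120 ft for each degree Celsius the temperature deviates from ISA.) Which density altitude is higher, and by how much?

A: ISA temp = -1°C, deviation +23°C, DA = 8000 + 120 × 23 = 10760 ft.
B: ISA temp = -1°C, deviation -26°C, DA = 8000 + 120 × (-26) = 4880 ft.
A is higher by 10760 − 4880 = 5880 ft.

A by 5880 ft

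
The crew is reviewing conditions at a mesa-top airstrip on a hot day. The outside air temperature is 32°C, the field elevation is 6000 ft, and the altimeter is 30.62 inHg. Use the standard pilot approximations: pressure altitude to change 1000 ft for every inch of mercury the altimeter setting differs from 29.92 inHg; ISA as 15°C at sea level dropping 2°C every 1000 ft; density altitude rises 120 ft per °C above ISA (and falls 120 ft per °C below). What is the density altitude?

8612 ft

Pressure altitude = 6000 + (29.92 − 30.62) × 1000 = 6000 + (-700) = 5300 ft.
ISA temperature at 5300 ft = 15 − 2 × (5300/1000) = 4.4°C.
ISA deviation = 32 − 4.4 = +27.6°C.
Density altitude = 5300 + 120 × (27.6) = 8612 ft.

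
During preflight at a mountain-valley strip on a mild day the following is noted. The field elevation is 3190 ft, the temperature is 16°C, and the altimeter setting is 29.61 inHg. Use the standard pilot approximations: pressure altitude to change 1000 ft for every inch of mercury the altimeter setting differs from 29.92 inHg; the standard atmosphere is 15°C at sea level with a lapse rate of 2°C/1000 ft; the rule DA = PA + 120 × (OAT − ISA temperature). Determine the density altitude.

Pressure altitude = 3190 + (29.92 − 29.61) × 1000 = 3190 + (+310) = 3500 ft.
ISA temperature at 3500 ft = 15 − 2 × (3500/1000) = 8°C.
ISA deviation = 16 − 8 = +8°C.
Density altitude = 3500 + 120 × (8) = 4460 ft.

4460 ft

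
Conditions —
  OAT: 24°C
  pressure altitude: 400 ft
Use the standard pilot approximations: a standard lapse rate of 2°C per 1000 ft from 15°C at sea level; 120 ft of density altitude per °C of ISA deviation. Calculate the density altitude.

ISA temperature at 400 ft = 15 − 2 × (400/1000) = 14.2°C.
ISA deviation = 24 − 14.2 = +9.8°C.
Density altitude = 400 + 120 × (9.8) = 400 + (+1176) = 1576 ft.

1576 ft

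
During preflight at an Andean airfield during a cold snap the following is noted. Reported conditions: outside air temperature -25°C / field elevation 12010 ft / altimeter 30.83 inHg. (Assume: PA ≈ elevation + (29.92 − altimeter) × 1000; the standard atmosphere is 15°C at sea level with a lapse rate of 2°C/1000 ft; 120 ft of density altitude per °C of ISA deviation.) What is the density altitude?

8964 ft

Pressure altitude = 12010 + (29.92 − 30.83) × 1000 = 12010 + (-910) = 11100 ft.
ISA temperature at 11100 ft = 15 − 2 × (11100/1000) = -7.2°C.
ISA deviation = -25 − (-7.2) = -17.8°C.
Density altitude = 11100 + 120 × (-17.8) = 8964 ft.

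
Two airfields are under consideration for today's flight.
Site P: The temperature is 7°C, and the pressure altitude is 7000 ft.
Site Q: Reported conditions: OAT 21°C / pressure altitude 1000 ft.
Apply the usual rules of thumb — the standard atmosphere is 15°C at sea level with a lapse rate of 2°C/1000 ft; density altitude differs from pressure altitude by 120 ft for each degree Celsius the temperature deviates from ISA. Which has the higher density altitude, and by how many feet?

Site P: ISA temp = 1°C, deviation +6°C, DA = 7000 + 120 × 6 = 7720 ft.
Site Q: ISA temp = 13°C, deviation +8°C, DA = 1000 + 120 × 8 = 1960 ft.
Site P is higher by 7720 − 1960 = 5760 ft.

Site P by 5760 ft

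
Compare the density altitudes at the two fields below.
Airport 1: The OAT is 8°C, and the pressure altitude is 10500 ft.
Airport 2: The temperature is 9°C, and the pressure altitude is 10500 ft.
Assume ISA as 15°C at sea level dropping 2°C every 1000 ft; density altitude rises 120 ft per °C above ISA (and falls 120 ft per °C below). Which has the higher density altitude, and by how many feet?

Airport 2 by 120 ft

Airport 1: ISA temp = -6°C, deviation +14°C, DA = 10500 + 120 × 14 = 12180 ft.
Airport 2: ISA temp = -6°C, deviation +15°C, DA = 10500 + 120 × 15 = 12300 ft.
Airport 2 is higher by 12300 − 12180 = 120 ft.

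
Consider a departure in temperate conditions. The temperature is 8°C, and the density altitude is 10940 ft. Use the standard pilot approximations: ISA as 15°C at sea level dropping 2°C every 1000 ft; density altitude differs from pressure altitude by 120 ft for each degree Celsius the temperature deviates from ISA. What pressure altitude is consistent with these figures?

DA = PA + 120 × (OAT − (15 − 2·PA/1000)) = PA + 120·OAT − 1800 + 0.24·PA = 1.24·PA + 120·OAT − 1800.
So 1.24·PA = 10940 − 120 × 8 + 1800 = 11780.
PA = 11780 / 1.24 = 9500 ft.

9500 ft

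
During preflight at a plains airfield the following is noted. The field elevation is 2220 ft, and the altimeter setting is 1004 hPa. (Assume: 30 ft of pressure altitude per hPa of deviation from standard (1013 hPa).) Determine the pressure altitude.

Pressure correction = (1013 − 1004) × 30 = +270 ft.
Pressure altitude = 2220 + (+270) = 2490 ft.

2490 ft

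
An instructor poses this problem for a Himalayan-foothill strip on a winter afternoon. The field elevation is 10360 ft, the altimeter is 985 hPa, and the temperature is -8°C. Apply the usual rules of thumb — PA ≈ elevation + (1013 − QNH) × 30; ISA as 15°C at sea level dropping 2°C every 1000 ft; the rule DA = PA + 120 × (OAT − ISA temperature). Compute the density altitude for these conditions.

Pressure altitude = 10360 + (1013 − 985) × 30 = 10360 + (+840) = 11200 ft.
ISA temperature at 11200 ft = 15 − 2 × (11200/1000) = -7.4°C.
ISA deviation = -8 − (-7.4) = -0.6°C.
Density altitude = 11200 + 120 × (-0.6) = 11128 ft.

11128 ft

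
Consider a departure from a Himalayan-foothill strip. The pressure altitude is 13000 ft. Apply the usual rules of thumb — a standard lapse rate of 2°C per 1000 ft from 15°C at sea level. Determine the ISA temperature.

-11°C

ISA temperature = 15 − 2 × (13000/1000) = 15 − 26 = -11°C.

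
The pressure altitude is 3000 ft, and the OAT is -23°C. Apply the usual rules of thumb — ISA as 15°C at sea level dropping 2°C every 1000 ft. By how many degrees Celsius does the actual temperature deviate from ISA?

ISA-32°C

ISA temperature at 3000 ft = 15 − 2 × (3000/1000) = 9°C.
Deviation = OAT − ISA = -23 − 9 = -32°C.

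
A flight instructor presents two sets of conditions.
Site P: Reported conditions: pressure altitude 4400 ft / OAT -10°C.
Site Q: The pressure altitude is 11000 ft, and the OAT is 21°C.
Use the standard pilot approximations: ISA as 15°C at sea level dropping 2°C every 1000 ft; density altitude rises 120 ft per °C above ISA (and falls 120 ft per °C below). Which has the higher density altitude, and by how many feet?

Site P: ISA temp = 6.2°C, deviation -16.2°C, DA = 4400 + 120 × (-16.2) = 2456 ft.
Site Q: ISA temp = -7°C, deviation +28°C, DA = 11000 + 120 × 28 = 14360 ft.
Site Q is higher by 14360 − 2456 = 11904 ft.

Site Q by 11904 ft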